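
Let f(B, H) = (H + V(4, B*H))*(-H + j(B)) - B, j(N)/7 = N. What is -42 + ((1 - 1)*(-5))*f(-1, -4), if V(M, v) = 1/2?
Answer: -42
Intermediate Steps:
j(N) = 7*N
V(M, v) = ½
f(B, H) = -B + (½ + H)*(-H + 7*B) (f(B, H) = (H + ½)*(-H + 7*B) - B = (½ + H)*(-H + 7*B) - B = -B + (½ + H)*(-H + 7*B))
-42 + ((1 - 1)*(-5))*f(-1, -4) = -42 + ((1 - 1)*(-5))*(-1*(-4)² - ½*(-4) + (5/2)*(-1) + 7*(-1)*(-4)) = -42 + (0*(-5))*(-1*16 + 2 - 5/2 + 28) = -42 + 0*(-16 + 2 - 5/2 + 28) = -42 + 0*(23/2) = -42 + 0 = -42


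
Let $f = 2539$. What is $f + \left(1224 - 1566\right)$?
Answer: $2197$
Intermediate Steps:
$f + \left(1224 - 1566\right) = 2539 + \left(1224 - 1566\right) = 2539 - 342 = 2197$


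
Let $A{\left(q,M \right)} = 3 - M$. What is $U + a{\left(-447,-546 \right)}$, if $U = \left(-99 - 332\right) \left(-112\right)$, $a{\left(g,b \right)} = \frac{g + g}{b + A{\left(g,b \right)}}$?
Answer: $47974$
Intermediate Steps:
$a{\left(g,b \right)} = \frac{2 g}{3}$ ($a{\left(g,b \right)} = \frac{g + g}{b - \left(-3 + b\right)} = \frac{2 g}{3}$)
$U = 48272$ ($U = \left(-431\right) \left(-112\right) = 48272$)
$U + a{\left(-447,-546 \right)} = 48272 + \frac{2}{3} \left(-447\right) = 48272 - 298 = 47974$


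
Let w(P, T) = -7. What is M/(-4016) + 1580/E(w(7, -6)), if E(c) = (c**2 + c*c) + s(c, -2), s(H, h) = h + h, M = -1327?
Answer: 3235009/188752 ≈ 17.139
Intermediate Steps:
s(H, h) = 2*h
E(c) = -4 + 2*c**2 (E(c) = (c**2 + c*c) + 2*(-2) = (c**2 + c**2) - 4 = 2*c**2 - 4 = -4 + 2*c**2)
M/(-4016) + 1580/E(w(7, -6)) = -1327/(-4016) + 1580/(-4 + 2*(-7)**2) = -1327*(-1/4016) + 1580/(-4 + 2*49) = 1327/4016 + 1580/(-4 + 98) = 1327/4016 + 1580/94 = 1327/4016 + 1580*(1/94) = 1327/4016 + 790/47 = 3235009/188752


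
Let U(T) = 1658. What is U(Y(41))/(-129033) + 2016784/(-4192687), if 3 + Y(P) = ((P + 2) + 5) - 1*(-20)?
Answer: -267183164918/540994981671 ≈ -0.49387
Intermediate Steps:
Y(P) = 24 + P (Y(P) = -3 + (((P + 2) + 5) - 1*(-20)) = -3 + (((2 + P) + 5) + 20) = -3 + ((7 + P) + 20) = -3 + (27 + P) = 24 + P)
U(Y(41))/(-129033) + 2016784/(-4192687) = 1658/(-129033) + 2016784/(-4192687) = 1658*(-1/129033) + 2016784*(-1/4192687) = -1658/129033 - 2016784/4192687 = -267183164918/540994981671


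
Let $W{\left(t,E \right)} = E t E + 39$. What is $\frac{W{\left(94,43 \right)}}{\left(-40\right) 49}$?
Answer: $- \frac{4967}{56} \approx -88.696$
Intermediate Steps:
$W{\left(t,E \right)} = 39 + t E^{2}$ ($W{\left(t,E \right)} = t E^{2} + 39 = 39 + t E^{2}$)
$\frac{W{\left(94,43 \right)}}{\left(-40\right) 49} = \frac{39 + 94 \cdot 43^{2}}{\left(-40\right) 49} = \frac{39 + 94 \cdot 1849}{-1960} = \left(39 + 173806\right) \left(- \frac{1}{1960}\right) = 173845 \left(- \frac{1}{1960}\right) = - \frac{4967}{56}$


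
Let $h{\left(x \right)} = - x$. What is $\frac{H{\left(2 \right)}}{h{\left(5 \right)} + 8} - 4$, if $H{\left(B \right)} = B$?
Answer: $- \frac{10}{3} \approx -3.3333$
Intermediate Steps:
$\frac{H{\left(2 \right)}}{h{\left(5 \right)} + 8} - 4 = \frac{1}{\left(-1\right) 5 + 8} \cdot 2 - 4 = \frac{1}{-5 + 8} \cdot 2 - 4 = \frac{1}{3} \cdot 2 - 4 = \frac{2}{3} - 4 = - \frac{10}{3}$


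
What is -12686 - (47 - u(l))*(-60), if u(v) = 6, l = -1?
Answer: -10226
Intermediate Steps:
-12686 - (47 - u(l))*(-60) = -12686 - (47 - 1*6)*(-60) = -12686 - (47 - 6)*(-60) = -12686 - 41*(-60) = -12686 - 1*(-2460) = -12686 + 2460 = -10226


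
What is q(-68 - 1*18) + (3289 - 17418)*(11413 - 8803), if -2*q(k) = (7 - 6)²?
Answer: -73753381/2 ≈ -3.6877e+7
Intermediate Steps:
q(k) = -½ (q(k) = -(7 - 6)²/2 = -½*1² = -½*1 = -½)
q(-68 - 1*18) + (3289 - 17418)*(11413 - 8803) = -½ + (3289 - 17418)*(11413 - 8803) = -½ - 14129*2610 = -½ - 36876690 = -73753381/2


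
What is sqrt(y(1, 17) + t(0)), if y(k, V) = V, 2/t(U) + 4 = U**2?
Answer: sqrt(66)/2 ≈ 4.0620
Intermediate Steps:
t(U) = 2/(-4 + U**2)
sqrt(y(1, 17) + t(0)) = sqrt(17 + 2/(-4 + 0**2)) = sqrt(17 + 2/(-4 + 0)) = sqrt(17 + 2/(-4)) = sqrt(17 + 2*(-1/4)) = sqrt(17 - 1/2) = sqrt(33/2) = sqrt(66)/2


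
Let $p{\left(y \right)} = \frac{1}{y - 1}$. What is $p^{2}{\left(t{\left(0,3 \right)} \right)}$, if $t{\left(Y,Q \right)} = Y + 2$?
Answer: $1$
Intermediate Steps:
$t{\left(Y,Q \right)} = 2 + Y$
$p{\left(y \right)} = \frac{1}{-1 + y}$
$p^{2}{\left(t{\left(0,3 \right)} \right)} = \left(\frac{1}{-1 + \left(2 + 0\right)}\right)^{2} = \left(\frac{1}{-1 + 2}\right)^{2} = \left(1^{-1}\right)^{2} = 1^{2} = 1$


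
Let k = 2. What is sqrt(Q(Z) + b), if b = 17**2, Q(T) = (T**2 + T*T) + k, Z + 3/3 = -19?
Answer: sqrt(1091) ≈ 33.030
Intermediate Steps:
Z = -20 (Z = -1 - 19 = -20)
Q(T) = 2 + 2*T**2 (Q(T) = (T**2 + T*T) + 2 = (T**2 + T**2) + 2 = 2*T**2 + 2 = 2 + 2*T**2)
b = 289
sqrt(Q(Z) + b) = sqrt((2 + 2*(-20)**2) + 289) = sqrt((2 + 2*400) + 289) = sqrt((2 + 800) + 289) = sqrt(802 + 289) = sqrt(1091)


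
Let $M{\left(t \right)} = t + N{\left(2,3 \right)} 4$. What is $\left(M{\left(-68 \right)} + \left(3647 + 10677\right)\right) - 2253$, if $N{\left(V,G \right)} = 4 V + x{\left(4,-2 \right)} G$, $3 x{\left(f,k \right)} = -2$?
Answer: $12027$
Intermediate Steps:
$x{\left(f,k \right)} = - \frac{2}{3}$ ($x{\left(f,k \right)} = \frac{1}{3} \left(-2\right) = - \frac{2}{3}$)
$N{\left(V,G \right)} = 4 V - \frac{2 G}{3}$
$M{\left(t \right)} = 24 + t$ ($M{\left(t \right)} = t + \left(4 \cdot 2 - 2\right) 4 = t + \left(8 - 2\right) 4 = t + 6 \cdot 4 = t + 24 = 24 + t$)
$\left(M{\left(-68 \right)} + \left(3647 + 10677\right)\right) - 2253 = \left(\left(24 - 68\right) + \left(3647 + 10677\right)\right) - 2253 = \left(-44 + 14324\right) - 2253 = 14280 - 2253 = 12027$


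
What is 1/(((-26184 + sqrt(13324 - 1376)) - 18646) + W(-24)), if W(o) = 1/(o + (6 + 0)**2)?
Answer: -6455508/289398165169 - 288*sqrt(2987)/289398165169 ≈ -2.2361e-5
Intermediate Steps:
W(o) = 1/(36 + o) (W(o) = 1/(o + 6**2) = 1/(o + 36) = 1/(36 + o))
1/(((-26184 + sqrt(13324 - 1376)) - 18646) + W(-24)) = 1/(((-26184 + sqrt(13324 - 1376)) - 18646) + 1/(36 - 24)) = 1/(((-26184 + sqrt(11948)) - 18646) + 1/12) = 1/(((-26184 + 2*sqrt(2987)) - 18646) + 1/12) = 1/((-44830 + 2*sqrt(2987)) + 1/12) = 1/(-537959/12 + 2*sqrt(2987))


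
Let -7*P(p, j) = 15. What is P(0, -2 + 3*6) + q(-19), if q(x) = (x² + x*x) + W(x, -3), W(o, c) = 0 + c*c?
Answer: 5102/7 ≈ 728.86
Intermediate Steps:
W(o, c) = c² (W(o, c) = 0 + c² = c²)
P(p, j) = -15/7 (P(p, j) = -⅐*15 = -15/7)
q(x) = 9 + 2*x² (q(x) = (x² + x*x) + (-3)² = (x² + x²) + 9 = 2*x² + 9 = 9 + 2*x²)
P(0, -2 + 3*6) + q(-19) = -15/7 + (9 + 2*(-19)²) = -15/7 + (9 + 2*361) = -15/7 + (9 + 722) = -15/7 + 731 = 5102/7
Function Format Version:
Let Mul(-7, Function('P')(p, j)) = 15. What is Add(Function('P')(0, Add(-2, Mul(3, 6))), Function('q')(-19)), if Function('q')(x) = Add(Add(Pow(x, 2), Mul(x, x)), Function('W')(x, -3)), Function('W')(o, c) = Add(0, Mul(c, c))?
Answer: Rational(5102, 7) ≈ 728.86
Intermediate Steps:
Function('W')(o, c) = Pow(c, 2) (Function('W')(o, c) = Add(0, Pow(c, 2)) = Pow(c, 2))
Function('P')(p, j) = Rational(-15, 7) (Function('P')(p, j) = Mul(Rational(-1, 7), 15) = Rational(-15, 7))
Function('q')(x) = Add(9, Mul(2, Pow(x, 2))) (Function('q')(x) = Add(Add(Pow(x, 2), Mul(x, x)), Pow(-3, 2)) = Add(Add(Pow(x, 2), Pow(x, 2)), 9) = Add(Mul(2, Pow(x, 2)), 9) = Add(9, Mul(2, Pow(x, 2))))
Add(Function('P')(0, Add(-2, Mul(3, 6))), Function('q')(-19)) = Add(Rational(-15, 7), Add(9, Mul(2, Pow(-19, 2)))) = Add(Rational(-15, 7), Add(9, Mul(2, 361))) = Add(Rational(-15, 7), Add(9, 722)) = Add(Rational(-15, 7), 731) = Rational(5102, 7)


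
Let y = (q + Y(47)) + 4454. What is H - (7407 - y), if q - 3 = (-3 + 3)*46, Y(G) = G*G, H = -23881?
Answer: -24622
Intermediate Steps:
Y(G) = G²
q = 3 (q = 3 + (-3 + 3)*46 = 3 + 0*46 = 3 + 0 = 3)
y = 6666 (y = (3 + 47²) + 4454 = (3 + 2209) + 4454 = 2212 + 4454 = 6666)
H - (7407 - y) = -23881 - (7407 - 1*6666) = -23881 - (7407 - 6666) = -23881 - 1*741 = -23881 - 741 = -24622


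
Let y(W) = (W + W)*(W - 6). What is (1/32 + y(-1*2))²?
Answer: 1050625/1024 ≈ 1026.0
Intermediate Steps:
y(W) = 2*W*(-6 + W) (y(W) = (2*W)*(-6 + W) = 2*W*(-6 + W))
(1/32 + y(-1*2))² = (1/32 + 2*(-1*2)*(-6 - 1*2))² = (1/32 + 2*(-2)*(-6 - 2))² = (1/32 + 2*(-2)*(-8))² = (1/32 + 32)² = (1025/32)² = 1050625/1024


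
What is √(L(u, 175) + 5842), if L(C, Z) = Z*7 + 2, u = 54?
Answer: √7069 ≈ 84.077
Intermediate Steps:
L(C, Z) = 2 + 7*Z (L(C, Z) = 7*Z + 2 = 2 + 7*Z)
√(L(u, 175) + 5842) = √((2 + 7*175) + 5842) = √((2 + 1225) + 5842) = √(1227 + 5842) = √7069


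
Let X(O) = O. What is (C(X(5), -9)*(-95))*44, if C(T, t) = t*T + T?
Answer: 167200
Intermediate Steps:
C(T, t) = T + T*t (C(T, t) = T*t + T = T + T*t)
(C(X(5), -9)*(-95))*44 = ((5*(1 - 9))*(-95))*44 = ((5*(-8))*(-95))*44 = -40*(-95)*44 = 3800*44 = 167200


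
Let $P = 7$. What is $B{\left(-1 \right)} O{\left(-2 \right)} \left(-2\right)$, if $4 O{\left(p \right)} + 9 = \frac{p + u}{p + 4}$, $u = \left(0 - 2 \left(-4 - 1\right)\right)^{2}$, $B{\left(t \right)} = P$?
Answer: $-140$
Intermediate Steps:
$B{\left(t \right)} = 7$
$u = 100$ ($u = \left(0 - -10\right)^{2} = \left(0 + 10\right)^{2} = 10^{2} = 100$)
$O{\left(p \right)} = - \frac{9}{4} + \frac{100 + p}{4 \left(4 + p\right)}$ ($O{\left(p \right)} = - \frac{9}{4} + \frac{\left(p + 100\right) \frac{1}{p + 4}}{4} = - \frac{9}{4} + \frac{\left(100 + p\right) \frac{1}{4 + p}}{4} = - \frac{9}{4} + \frac{\frac{1}{4 + p} \left(100 + p\right)}{4} = - \frac{9}{4} + \frac{100 + p}{4 \left(4 + p\right)}$)
$B{\left(-1 \right)} O{\left(-2 \right)} \left(-2\right) = 7 \frac{2 \left(8 - -2\right)}{4 - 2} \left(-2\right) = 7 \frac{2 \left(8 + 2\right)}{2} \left(-2\right) = 7 \cdot 2 \cdot \frac{1}{2} \cdot 10 \left(-2\right) = 7 \cdot 10 \left(-2\right) = 70 \left(-2\right) = -140$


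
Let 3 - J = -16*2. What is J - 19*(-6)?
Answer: 149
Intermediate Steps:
J = 35 (J = 3 - (-16)*2 = 3 - 1*(-32) = 3 + 32 = 35)
J - 19*(-6) = 35 - 19*(-6) = 35 + 114 = 149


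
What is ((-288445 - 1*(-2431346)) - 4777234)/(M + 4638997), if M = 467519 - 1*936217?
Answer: -2634333/4170299 ≈ -0.63169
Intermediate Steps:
M = -468698 (M = 467519 - 936217 = -468698)
((-288445 - 1*(-2431346)) - 4777234)/(M + 4638997) = ((-288445 - 1*(-2431346)) - 4777234)/(-468698 + 4638997) = ((-288445 + 2431346) - 4777234)/4170299 = (2142901 - 4777234)*(1/4170299) = -2634333*1/4170299 = -2634333/4170299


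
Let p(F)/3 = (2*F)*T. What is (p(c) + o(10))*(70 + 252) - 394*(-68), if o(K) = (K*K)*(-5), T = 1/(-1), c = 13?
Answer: -159324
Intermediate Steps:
T = -1
o(K) = -5*K**2 (o(K) = K**2*(-5) = -5*K**2)
p(F) = -6*F (p(F) = 3*((2*F)*(-1)) = 3*(-2*F) = -6*F)
(p(c) + o(10))*(70 + 252) - 394*(-68) = (-6*13 - 5*10**2)*(70 + 252) - 394*(-68) = (-78 - 5*100)*322 + 26792 = (-78 - 500)*322 + 26792 = -578*322 + 26792 = -186116 + 26792 = -159324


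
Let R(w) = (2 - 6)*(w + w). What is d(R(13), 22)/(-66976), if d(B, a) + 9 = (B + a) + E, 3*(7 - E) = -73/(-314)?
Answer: 79201/63091392 ≈ 0.0012553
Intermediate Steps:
E = 6521/942 (E = 7 - (-73)/(3*(-314)) = 7 - (-73)*(-1)/(3*314) = 7 - ⅓*73/314 = 7 - 73/942 = 6521/942 ≈ 6.9225)
R(w) = -8*w
d(B, a) = -1957/942 + B + a (d(B, a) = -9 + ((B + a) + 6521/942) = -9 + (6521/942 + B + a) = -1957/942 + B + a)
d(R(13), 22)/(-66976) = (-1957/942 - 8*13 + 22)/(-66976) = (-1957/942 - 104 + 22)*(-1/66976) = -79201/942*(-1/66976) = 79201/63091392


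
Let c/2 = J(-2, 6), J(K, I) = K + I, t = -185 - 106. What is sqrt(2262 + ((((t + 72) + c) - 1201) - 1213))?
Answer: 11*I*sqrt(3) ≈ 19.053*I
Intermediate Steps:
t = -291
J(K, I) = I + K
c = 8 (c = 2*(6 - 2) = 2*4 = 8)
sqrt(2262 + ((((t + 72) + c) - 1201) - 1213)) = sqrt(2262 + ((((-291 + 72) + 8) - 1201) - 1213)) = sqrt(2262 + (((-219 + 8) - 1201) - 1213)) = sqrt(2262 + ((-211 - 1201) - 1213)) = sqrt(2262 + (-1412 - 1213)) = sqrt(2262 - 2625) = sqrt(-363) = 11*I*sqrt(3)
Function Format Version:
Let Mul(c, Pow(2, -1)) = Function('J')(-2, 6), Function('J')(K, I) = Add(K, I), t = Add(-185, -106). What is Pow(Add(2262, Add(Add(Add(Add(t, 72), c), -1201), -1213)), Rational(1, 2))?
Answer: Mul(11, I, Pow(3, Rational(1, 2))) ≈ Mul(19.053, I)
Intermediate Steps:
t = -291
Function('J')(K, I) = Add(I, K)
c = 8 (c = Mul(2, Add(6, -2)) = Mul(2, 4) = 8)
Pow(Add(2262, Add(Add(Add(Add(t, 72), c), -1201), -1213)), Rational(1, 2)) = Pow(Add(2262, Add(Add(Add(Add(-291, 72), 8), -1201), -1213)), Rational(1, 2)) = Pow(Add(2262, Add(Add(Add(-219, 8), -1201), -1213)), Rational(1, 2)) = Pow(Add(2262, Add(Add(-211, -1201), -1213)), Rational(1, 2)) = Pow(Add(2262, Add(-1412, -1213)), Rational(1, 2)) = Pow(Add(2262, -2625), Rational(1, 2)) = Pow(-363, Rational(1, 2)) = Mul(11, I, Pow(3, Rational(1, 2)))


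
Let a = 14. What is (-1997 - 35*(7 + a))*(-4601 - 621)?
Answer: 14266504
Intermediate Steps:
(-1997 - 35*(7 + a))*(-4601 - 621) = (-1997 - 35*(7 + 14))*(-4601 - 621) = (-1997 - 35*21)*(-5222) = (-1997 - 735)*(-5222) = -2732*(-5222) = 14266504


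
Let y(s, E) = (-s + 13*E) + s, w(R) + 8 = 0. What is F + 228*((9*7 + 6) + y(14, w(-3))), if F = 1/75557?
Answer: -602944859/75557 ≈ -7980.0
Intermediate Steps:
w(R) = -8 (w(R) = -8 + 0 = -8)
y(s, E) = 13*E
F = 1/75557 ≈ 1.3235e-5
F + 228*((9*7 + 6) + y(14, w(-3))) = 1/75557 + 228*((9*7 + 6) + 13*(-8)) = 1/75557 + 228*((63 + 6) - 104) = 1/75557 + 228*(69 - 104) = 1/75557 + 228*(-35) = 1/75557 - 7980 = -602944859/75557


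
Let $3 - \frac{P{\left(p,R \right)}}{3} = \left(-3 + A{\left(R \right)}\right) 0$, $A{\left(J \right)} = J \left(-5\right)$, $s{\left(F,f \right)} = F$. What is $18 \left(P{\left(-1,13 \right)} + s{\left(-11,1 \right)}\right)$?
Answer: $-36$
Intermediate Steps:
$A{\left(J \right)} = - 5 J$
$P{\left(p,R \right)} = 9$ ($P{\left(p,R \right)} = 9 - 3 \left(-3 - 5 R\right) 0 = 9 - 0 = 9 + 0 = 9$)
$18 \left(P{\left(-1,13 \right)} + s{\left(-11,1 \right)}\right) = 18 \left(9 - 11\right) = 18 \left(-2\right) = -36$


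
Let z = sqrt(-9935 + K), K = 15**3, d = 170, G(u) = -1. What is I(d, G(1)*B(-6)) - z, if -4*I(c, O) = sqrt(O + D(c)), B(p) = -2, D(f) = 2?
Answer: -1/2 - 4*I*sqrt(410) ≈ -0.5 - 80.994*I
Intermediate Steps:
K = 3375
I(c, O) = -sqrt(2 + O)/4 (I(c, O) = -sqrt(O + 2)/4 = -sqrt(2 + O)/4)
z = 4*I*sqrt(410) (z = sqrt(-9935 + 3375) = sqrt(-6560) = 4*I*sqrt(410) ≈ 80.994*I)
I(d, G(1)*B(-6)) - z = -sqrt(2 - 1*(-2))/4 - 4*I*sqrt(410) = -sqrt(2 + 2)/4 - 4*I*sqrt(410) = -sqrt(4)/4 - 4*I*sqrt(410) = -1/4*2 - 4*I*sqrt(410) = -1/2 - 4*I*sqrt(410)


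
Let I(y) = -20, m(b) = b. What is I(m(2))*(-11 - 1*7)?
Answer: 360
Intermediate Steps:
I(m(2))*(-11 - 1*7) = -20*(-11 - 1*7) = -20*(-11 - 7) = -20*(-18) = 360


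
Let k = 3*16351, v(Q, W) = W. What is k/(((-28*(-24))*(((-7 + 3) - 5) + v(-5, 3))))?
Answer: -16351/1344 ≈ -12.166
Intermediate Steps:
k = 49053
k/(((-28*(-24))*(((-7 + 3) - 5) + v(-5, 3)))) = 49053/(((-28*(-24))*(((-7 + 3) - 5) + 3))) = 49053/((672*((-4 - 5) + 3))) = 49053/((672*(-9 + 3))) = 49053/((672*(-6))) = 49053/(-4032) = 49053*(-1/4032) = -16351/1344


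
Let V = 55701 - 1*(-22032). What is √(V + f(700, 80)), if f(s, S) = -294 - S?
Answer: √77359 ≈ 278.13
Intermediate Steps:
V = 77733 (V = 55701 + 22032 = 77733)
√(V + f(700, 80)) = √(77733 + (-294 - 1*80)) = √(77733 + (-294 - 80)) = √(77733 - 374) = √77359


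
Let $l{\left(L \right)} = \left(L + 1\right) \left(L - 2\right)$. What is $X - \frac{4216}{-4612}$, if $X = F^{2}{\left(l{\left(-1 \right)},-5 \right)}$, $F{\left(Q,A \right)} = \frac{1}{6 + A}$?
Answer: $\frac{2207}{1153} \approx 1.9141$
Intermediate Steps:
$l{\left(L \right)} = \left(1 + L\right) \left(-2 + L\right)$
$X = 1$ ($X = \left(\frac{1}{6 - 5}\right)^{2} = \left(1^{-1}\right)^{2} = 1^{2} = 1$)
$X - \frac{4216}{-4612} = 1 - \frac{4216}{-4612} = 1 - - \frac{1054}{1153} = 1 + \frac{1054}{1153} = \frac{2207}{1153}$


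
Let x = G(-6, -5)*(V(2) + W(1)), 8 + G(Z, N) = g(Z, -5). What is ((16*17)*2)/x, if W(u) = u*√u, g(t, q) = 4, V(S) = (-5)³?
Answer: 34/31 ≈ 1.0968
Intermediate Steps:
V(S) = -125
G(Z, N) = -4 (G(Z, N) = -8 + 4 = -4)
W(u) = u^(3/2)
x = 496 (x = -4*(-125 + 1^(3/2)) = -4*(-125 + 1) = -4*(-124) = 496)
((16*17)*2)/x = ((16*17)*2)/496 = (272*2)*(1/496) = 544*(1/496) = 34/31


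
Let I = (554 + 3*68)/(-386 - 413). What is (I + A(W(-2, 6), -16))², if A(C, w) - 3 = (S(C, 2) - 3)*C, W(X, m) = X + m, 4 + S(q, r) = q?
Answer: 63186601/638401 ≈ 98.976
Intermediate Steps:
S(q, r) = -4 + q
A(C, w) = 3 + C*(-7 + C) (A(C, w) = 3 + ((-4 + C) - 3)*C = 3 + (-7 + C)*C = 3 + C*(-7 + C))
I = -758/799 (I = (554 + 204)/(-799) = 758*(-1/799) = -758/799 ≈ -0.94869)
(I + A(W(-2, 6), -16))² = (-758/799 + (3 + (-2 + 6)² - 7*(-2 + 6)))² = (-758/799 + (3 + 4² - 7*4))² = (-758/799 + (3 + 16 - 28))² = (-758/799 - 9)² = (-7949/799)² = 63186601/638401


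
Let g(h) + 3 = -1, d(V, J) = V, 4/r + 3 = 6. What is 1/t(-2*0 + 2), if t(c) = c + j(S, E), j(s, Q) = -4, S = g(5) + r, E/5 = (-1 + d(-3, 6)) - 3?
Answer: -½ ≈ -0.50000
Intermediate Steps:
r = 4/3 (r = 4/(-3 + 6) = 4/3 ≈ 1.3333)
g(h) = -4 (g(h) = -3 - 1 = -4)
E = -35 (E = 5*((-1 - 3) - 3) = 5*(-4 - 3) = 5*(-7) = -35)
S = -8/3 (S = -4 + 4/3 = -8/3 ≈ -2.6667)
t(c) = -4 + c (t(c) = c - 4 = -4 + c)
1/t(-2*0 + 2) = 1/(-4 + (-2*0 + 2)) = 1/(-4 + (0 + 2)) = 1/(-4 + 2) = 1/(-2) = -½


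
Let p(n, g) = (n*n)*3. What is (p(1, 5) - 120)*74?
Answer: -8658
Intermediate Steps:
p(n, g) = 3*n**2 (p(n, g) = n**2*3 = 3*n**2)
(p(1, 5) - 120)*74 = (3*1**2 - 120)*74 = (3*1 - 120)*74 = (3 - 120)*74 = -117*74 = -8658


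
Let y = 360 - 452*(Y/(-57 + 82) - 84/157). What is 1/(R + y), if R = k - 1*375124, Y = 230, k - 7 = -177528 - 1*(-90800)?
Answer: -785/365340229 ≈ -2.1487e-6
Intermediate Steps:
k = -86721 (k = 7 + (-177528 - 1*(-90800)) = 7 + (-177528 + 90800) = 7 - 86728 = -86721)
y = -2791904/785 (y = 360 - 452*(230/(-57 + 82) - 84/157) = 360 - 452*(230/25 - 84*1/157) = 360 - 452*(230*(1/25) - 84/157) = 360 - 452*(46/5 - 84/157) = 360 - 452*6802/785 = 360 - 3074504/785 = -2791904/785 ≈ -3556.6)
R = -461845 (R = -86721 - 1*375124 = -86721 - 375124 = -461845)
1/(R + y) = 1/(-461845 - 2791904/785) = 1/(-365340229/785) = -785/365340229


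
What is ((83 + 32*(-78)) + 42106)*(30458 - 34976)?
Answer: -179332974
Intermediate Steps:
((83 + 32*(-78)) + 42106)*(30458 - 34976) = ((83 - 2496) + 42106)*(-4518) = (-2413 + 42106)*(-4518) = 39693*(-4518) = -179332974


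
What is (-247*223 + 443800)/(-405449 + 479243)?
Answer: 129573/24598 ≈ 5.2676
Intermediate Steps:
(-247*223 + 443800)/(-405449 + 479243) = (-55081 + 443800)/73794 = 388719*(1/73794) = 129573/24598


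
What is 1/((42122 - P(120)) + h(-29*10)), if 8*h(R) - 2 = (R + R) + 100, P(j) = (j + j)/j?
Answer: 4/168241 ≈ 2.3775e-5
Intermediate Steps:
P(j) = 2 (P(j) = (2*j)/j = 2)
h(R) = 51/4 + R/4 (h(R) = ¼ + ((R + R) + 100)/8 = ¼ + (2*R + 100)/8 = ¼ + (100 + 2*R)/8 = ¼ + (25/2 + R/4) = 51/4 + R/4)
1/((42122 - P(120)) + h(-29*10)) = 1/((42122 - 1*2) + (51/4 + (-29*10)/4)) = 1/((42122 - 2) + (51/4 + (¼)*(-290))) = 1/(42120 + (51/4 - 145/2)) = 1/(42120 - 239/4) = 1/(168241/4) = 4/168241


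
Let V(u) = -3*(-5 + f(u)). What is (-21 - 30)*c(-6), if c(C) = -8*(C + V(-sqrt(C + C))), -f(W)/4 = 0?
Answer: 3672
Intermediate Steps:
f(W) = 0 (f(W) = -4*0 = 0)
V(u) = 15 (V(u) = -3*(-5 + 0) = -3*(-5) = 15)
c(C) = -120 - 8*C (c(C) = -8*(C + 15) = -8*(15 + C) = -120 - 8*C)
(-21 - 30)*c(-6) = (-21 - 30)*(-120 - 8*(-6)) = -51*(-120 + 48) = -51*(-72) = 3672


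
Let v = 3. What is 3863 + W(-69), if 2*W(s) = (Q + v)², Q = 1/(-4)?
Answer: 123737/32 ≈ 3866.8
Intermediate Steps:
Q = -¼ (Q = 1*(-¼) = -¼ ≈ -0.25000)
W(s) = 121/32 (W(s) = (-¼ + 3)²/2 = (11/4)²/2 = (½)*(121/16) = 121/32)
3863 + W(-69) = 3863 + 121/32 = 123737/32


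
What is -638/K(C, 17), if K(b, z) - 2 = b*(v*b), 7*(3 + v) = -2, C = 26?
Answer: 2233/7767 ≈ 0.28750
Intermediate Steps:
v = -23/7 (v = -3 + (⅐)*(-2) = -3 - 2/7 = -23/7 ≈ -3.2857)
K(b, z) = 2 - 23*b²/7 (K(b, z) = 2 + b*(-23*b/7) = 2 - 23*b²/7)
-638/K(C, 17) = -638/(2 - 23/7*26²) = -638/(2 - 23/7*676) = -638/(2 - 15548/7) = -638/(-15534/7) = -638*(-7/15534) = 2233/7767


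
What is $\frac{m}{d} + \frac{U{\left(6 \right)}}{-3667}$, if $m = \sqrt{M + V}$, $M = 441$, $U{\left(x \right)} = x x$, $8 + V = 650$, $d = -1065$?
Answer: $- \frac{36}{3667} - \frac{19 \sqrt{3}}{1065} \approx -0.040718$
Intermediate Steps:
$V = 642$ ($V = -8 + 650 = 642$)
$U{\left(x \right)} = x^{2}$
$m = 19 \sqrt{3}$ ($m = \sqrt{441 + 642} = \sqrt{1083} = 19 \sqrt{3} \approx 32.909$)
$\frac{m}{d} + \frac{U{\left(6 \right)}}{-3667} = \frac{19 \sqrt{3}}{-1065} + \frac{6^{2}}{-3667} = 19 \sqrt{3} \left(- \frac{1}{1065}\right) + 36 \left(- \frac{1}{3667}\right) = - \frac{19 \sqrt{3}}{1065} - \frac{36}{3667} = - \frac{36}{3667} - \frac{19 \sqrt{3}}{1065}$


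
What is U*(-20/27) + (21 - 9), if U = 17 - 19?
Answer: 364/27 ≈ 13.481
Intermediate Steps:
U = -2
U*(-20/27) + (21 - 9) = -(-40)/27 + (21 - 9) = -(-40)/27 + 12 = -2*(-20/27) + 12 = 40/27 + 12 = 364/27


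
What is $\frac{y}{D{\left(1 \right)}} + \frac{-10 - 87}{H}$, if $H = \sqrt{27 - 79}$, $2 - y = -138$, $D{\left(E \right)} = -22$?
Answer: $- \frac{70}{11} + \frac{97 i \sqrt{13}}{26} \approx -6.3636 + 13.451 i$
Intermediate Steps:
$y = 140$ ($y = 2 - -138 = 2 + 138 = 140$)
$H = 2 i \sqrt{13}$ ($H = \sqrt{-52} = 2 i \sqrt{13} \approx 7.2111 i$)
$\frac{y}{D{\left(1 \right)}} + \frac{-10 - 87}{H} = \frac{140}{-22} + \frac{-10 - 87}{2 i \sqrt{13}} = 140 \left(- \frac{1}{22}\right) + \left(-10 - 87\right) \left(- \frac{i \sqrt{13}}{26}\right) = - \frac{70}{11} - 97 \left(- \frac{i \sqrt{13}}{26}\right) = - \frac{70}{11} + \frac{97 i \sqrt{13}}{26}$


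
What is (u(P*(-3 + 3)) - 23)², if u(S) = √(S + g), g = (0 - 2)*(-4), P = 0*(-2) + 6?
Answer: 537 - 92*√2 ≈ 406.89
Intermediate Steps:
P = 6 (P = 0 + 6 = 6)
g = 8 (g = -2*(-4) = 8)
u(S) = √(8 + S) (u(S) = √(S + 8) = √(8 + S))
(u(P*(-3 + 3)) - 23)² = (√(8 + 6*(-3 + 3)) - 23)² = (√(8 + 6*0) - 23)² = (√(8 + 0) - 23)² = (√8 - 23)² = (2*√2 - 23)² = (-23 + 2*√2)²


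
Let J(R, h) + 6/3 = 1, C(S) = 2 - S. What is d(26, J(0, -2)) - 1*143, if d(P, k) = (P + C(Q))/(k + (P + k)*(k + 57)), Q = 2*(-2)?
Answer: -200025/1399 ≈ -142.98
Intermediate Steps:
Q = -4
J(R, h) = -1 (J(R, h) = -2 + 1 = -1)
d(P, k) = (6 + P)/(k + (57 + k)*(P + k)) (d(P, k) = (P + (2 - 1*(-4)))/(k + (P + k)*(k + 57)) = (P + (2 + 4))/(k + (P + k)*(57 + k)) = (P + 6)/(k + (57 + k)*(P + k)) = (6 + P)/(k + (57 + k)*(P + k)))
d(26, J(0, -2)) - 1*143 = (6 + 26)/((-1)² + 57*26 + 58*(-1) + 26*(-1)) - 1*143 = 32/(1 + 1482 - 58 - 26) - 143 = 32/1399 - 143 = -200025/1399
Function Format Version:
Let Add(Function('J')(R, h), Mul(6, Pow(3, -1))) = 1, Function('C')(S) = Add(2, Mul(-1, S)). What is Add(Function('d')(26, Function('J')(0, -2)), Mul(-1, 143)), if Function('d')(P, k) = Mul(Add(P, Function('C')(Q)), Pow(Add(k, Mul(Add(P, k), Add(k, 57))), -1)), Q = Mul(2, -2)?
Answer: Rational(-200025, 1399) ≈ -142.98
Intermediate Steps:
Q = -4
Function('J')(R, h) = -1 (Function('J')(R, h) = Add(-2, 1) = -1)
Function('d')(P, k) = Mul(Pow(Add(k, Mul(Add(57, k), Add(P, k))), -1), Add(6, P)) (Function('d')(P, k) = Mul(Add(P, Add(2, Mul(-1, -4))), Pow(Add(k, Mul(Add(P, k), Add(k, 57))), -1)) = Mul(Add(P, Add(2, 4)), Pow(Add(k, Mul(Add(P, k), Add(57, k))), -1)) = Mul(Add(P, 6), Pow(Add(k, Mul(Add(57, k), Add(P, k))), -1)) = Mul(Add(6, P), Pow(Add(k, Mul(Add(57, k), Add(P, k))), -1)) = Mul(Pow(Add(k, Mul(Add(57, k), Add(P, k))), -1), Add(6, P)))
Add(Function('d')(26, Function('J')(0, -2)), Mul(-1, 143)) = Add(Mul(Pow(Add(Pow(-1, 2), Mul(57, 26), Mul(58, -1), Mul(26, -1)), -1), Add(6, 26)), Mul(-1, 143)) = Add(Mul(Pow(Add(1, 1482, -58, -26), -1), 32), -143) = Add(Mul(Pow(1399, -1), 32), -143) = Add(Mul(Rational(1, 1399), 32), -143) = Add(Rational(32, 1399), -143) = Rational(-200025, 1399)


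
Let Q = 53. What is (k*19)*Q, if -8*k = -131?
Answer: 131917/8 ≈ 16490.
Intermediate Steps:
k = 131/8 (k = -1/8*(-131) = 131/8 ≈ 16.375)
(k*19)*Q = ((131/8)*19)*53 = (2489/8)*53 = 131917/8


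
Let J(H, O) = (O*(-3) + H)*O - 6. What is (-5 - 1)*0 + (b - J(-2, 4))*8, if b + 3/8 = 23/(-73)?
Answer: 35805/73 ≈ 490.48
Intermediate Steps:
J(H, O) = -6 + O*(H - 3*O) (J(H, O) = (-3*O + H)*O - 6 = (H - 3*O)*O - 6 = O*(H - 3*O) - 6 = -6 + O*(H - 3*O))
b = -403/584 (b = -3/8 + 23/(-73) = -3/8 + 23*(-1/73) = -3/8 - 23/73 = -403/584 ≈ -0.69007)
(-5 - 1)*0 + (b - J(-2, 4))*8 = (-5 - 1)*0 + (-403/584 - (-6 - 3*4² - 2*4))*8 = -6*0 + (-403/584 - (-6 - 3*16 - 8))*8 = 0 + (-403/584 - (-6 - 48 - 8))*8 = 0 + (-403/584 - 1*(-62))*8 = 0 + (-403/584 + 62)*8 = 0 + (35805/584)*8 = 0 + 35805/73 = 35805/73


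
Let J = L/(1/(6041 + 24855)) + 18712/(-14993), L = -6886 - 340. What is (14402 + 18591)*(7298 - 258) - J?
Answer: 6829689582200/14993 ≈ 4.5553e+8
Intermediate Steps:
L = -7226
J = -3347254677240/14993 (J = -7226/(1/(6041 + 24855)) + 18712/(-14993) = -7226/(1/30896) + 18712*(-1/14993) = -7226/1/30896 - 18712/14993 = -7226*30896 - 18712/14993 = -223254496 - 18712/14993 = -3347254677240/14993 ≈ -2.2325e+8)
(14402 + 18591)*(7298 - 258) - J = (14402 + 18591)*(7298 - 258) - 1*(-3347254677240/14993) = 32993*7040 + 3347254677240/14993 = 232270720 + 3347254677240/14993 = 6829689582200/14993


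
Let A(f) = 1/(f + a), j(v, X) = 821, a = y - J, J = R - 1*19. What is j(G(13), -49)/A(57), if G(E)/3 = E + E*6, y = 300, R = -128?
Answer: 413784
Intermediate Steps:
J = -147 (J = -128 - 1*19 = -128 - 19 = -147)
a = 447 (a = 300 - 1*(-147) = 300 + 147 = 447)
G(E) = 21*E (G(E) = 3*(E + E*6) = 3*(E + 6*E) = 3*(7*E) = 21*E)
A(f) = 1/(447 + f) (A(f) = 1/(f + 447) = 1/(447 + f))
j(G(13), -49)/A(57) = 821/(1/(447 + 57)) = 821/(1/504) = 821*504 = 413784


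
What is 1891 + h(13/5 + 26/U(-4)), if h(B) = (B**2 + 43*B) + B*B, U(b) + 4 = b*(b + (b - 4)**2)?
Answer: 187040953/93025 ≈ 2010.7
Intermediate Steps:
U(b) = -4 + b*(b + (-4 + b)**2) (U(b) = -4 + b*(b + (b - 4)**2) = -4 + b*(b + (-4 + b)**2))
h(B) = 2*B**2 + 43*B (h(B) = (B**2 + 43*B) + B**2 = 2*B**2 + 43*B)
1891 + h(13/5 + 26/U(-4)) = 1891 + (13/5 + 26/(-4 + (-4)**2 - 4*(-4 - 4)**2))*(43 + 2*(13/5 + 26/(-4 + (-4)**2 - 4*(-4 - 4)**2))) = 1891 + (13*(1/5) + 26/(-4 + 16 - 4*(-8)**2))*(43 + 2*(13*(1/5) + 26/(-4 + 16 - 4*(-8)**2))) = 1891 + (13/5 + 26/(-4 + 16 - 4*64))*(43 + 2*(13/5 + 26/(-4 + 16 - 4*64))) = 1891 + (13/5 + 26/(-4 + 16 - 256))*(43 + 2*(13/5 + 26/(-4 + 16 - 256))) = 1891 + (13/5 + 26/(-244))*(43 + 2*(13/5 + 26/(-244))) = 1891 + (13/5 + 26*(-1/244))*(43 + 2*(13/5 + 26*(-1/244))) = 1891 + (13/5 - 13/122)*(43 + 2*(13/5 - 13/122)) = 1891 + 1521*(43 + 2*(1521/610))/610 = 1891 + 1521*(43 + 1521/305)/610 = 1891 + (1521/610)*(14636/305) = 1891 + 11130678/93025 = 187040953/93025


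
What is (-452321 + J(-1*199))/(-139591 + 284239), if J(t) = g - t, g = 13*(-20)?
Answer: -10771/3444 ≈ -3.1275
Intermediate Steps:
g = -260
J(t) = -260 - t
(-452321 + J(-1*199))/(-139591 + 284239) = (-452321 + (-260 - (-1)*199))/(-139591 + 284239) = (-452321 + (-260 - 1*(-199)))/144648 = (-452321 + (-260 + 199))*(1/144648) = (-452321 - 61)*(1/144648) = -452382*1/144648 = -10771/3444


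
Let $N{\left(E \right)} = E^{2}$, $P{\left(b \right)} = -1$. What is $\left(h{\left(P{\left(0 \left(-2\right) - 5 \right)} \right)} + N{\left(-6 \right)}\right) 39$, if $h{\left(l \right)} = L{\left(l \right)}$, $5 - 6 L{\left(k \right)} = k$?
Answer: $1443$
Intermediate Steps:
$L{\left(k \right)} = \frac{5}{6} - \frac{k}{6}$
$h{\left(l \right)} = \frac{5}{6} - \frac{l}{6}$
$\left(h{\left(P{\left(0 \left(-2\right) - 5 \right)} \right)} + N{\left(-6 \right)}\right) 39 = \left(\left(\frac{5}{6} - - \frac{1}{6}\right) + \left(-6\right)^{2}\right) 39 = \left(\left(\frac{5}{6} + \frac{1}{6}\right) + 36\right) 39 = \left(1 + 36\right) 39 = 37 \cdot 39 = 1443$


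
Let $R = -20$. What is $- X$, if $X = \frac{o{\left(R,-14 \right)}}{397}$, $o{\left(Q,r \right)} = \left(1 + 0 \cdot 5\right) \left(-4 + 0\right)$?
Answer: $\frac{4}{397} \approx 0.010076$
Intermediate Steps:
$o{\left(Q,r \right)} = -4$ ($o{\left(Q,r \right)} = \left(1 + 0\right) \left(-4\right) = 1 \left(-4\right) = -4$)
$X = - \frac{4}{397} \approx -0.010076$
$- X = \left(-1\right) \left(- \frac{4}{397}\right) = \frac{4}{397}$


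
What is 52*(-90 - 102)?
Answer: -9984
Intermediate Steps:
52*(-90 - 102) = 52*(-192) = -9984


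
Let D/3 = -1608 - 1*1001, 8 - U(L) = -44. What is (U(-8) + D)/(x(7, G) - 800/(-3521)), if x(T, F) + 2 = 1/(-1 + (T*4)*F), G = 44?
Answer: 33699579025/7680381 ≈ 4387.8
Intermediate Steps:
U(L) = 52 (U(L) = 8 - 1*(-44) = 8 + 44 = 52)
D = -7827 (D = 3*(-1608 - 1*1001) = 3*(-1608 - 1001) = 3*(-2609) = -7827)
x(T, F) = -2 + 1/(-1 + 4*F*T) (x(T, F) = -2 + 1/(-1 + (T*4)*F) = -2 + 1/(-1 + (4*T)*F) = -2 + 1/(-1 + 4*F*T))
(U(-8) + D)/(x(7, G) - 800/(-3521)) = (52 - 7827)/((3 - 8*44*7)/(-1 + 4*44*7) - 800/(-3521)) = -7775/((3 - 2464)/(-1 + 1232) - 800*(-1/3521)) = -7775/(-2461/1231 + 800/3521) = -7775/(-7680381/4334351) = -7775*(-4334351/7680381) = 33699579025/7680381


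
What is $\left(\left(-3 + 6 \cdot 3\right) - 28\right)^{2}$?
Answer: $169$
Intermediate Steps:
$\left(\left(-3 + 6 \cdot 3\right) - 28\right)^{2} = \left(\left(-3 + 18\right) - 28\right)^{2} = \left(15 - 28\right)^{2} = \left(-13\right)^{2} = 169$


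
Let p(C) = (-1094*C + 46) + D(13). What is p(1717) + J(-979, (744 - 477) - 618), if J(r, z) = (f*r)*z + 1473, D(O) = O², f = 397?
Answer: 134544003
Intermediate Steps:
J(r, z) = 1473 + 397*r*z (J(r, z) = (397*r)*z + 1473 = 397*r*z + 1473 = 1473 + 397*r*z)
p(C) = 215 - 1094*C (p(C) = (-1094*C + 46) + 13² = (46 - 1094*C) + 169 = 215 - 1094*C)
p(1717) + J(-979, (744 - 477) - 618) = (215 - 1094*1717) + (1473 + 397*(-979)*((744 - 477) - 618)) = (215 - 1878398) + (1473 + 397*(-979)*(267 - 618)) = -1878183 + (1473 + 397*(-979)*(-351)) = -1878183 + (1473 + 136420713) = -1878183 + 136422186 = 134544003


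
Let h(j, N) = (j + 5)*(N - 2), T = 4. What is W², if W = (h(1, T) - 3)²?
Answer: 6561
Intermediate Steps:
h(j, N) = (-2 + N)*(5 + j) (h(j, N) = (5 + j)*(-2 + N) = (-2 + N)*(5 + j))
W = 81 (W = ((-10 - 2*1 + 5*4 + 4*1) - 3)² = ((-10 - 2 + 20 + 4) - 3)² = (12 - 3)² = 9² = 81)
W² = 81² = 6561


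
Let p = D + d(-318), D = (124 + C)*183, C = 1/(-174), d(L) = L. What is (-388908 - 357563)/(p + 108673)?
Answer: -43295318/7600665 ≈ -5.6963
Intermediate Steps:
C = -1/174 ≈ -0.0057471
D = 1316075/58 (D = (124 - 1/174)*183 = (21575/174)*183 = 1316075/58 ≈ 22691.)
p = 1297631/58 (p = 1316075/58 - 318 = 1297631/58 ≈ 22373.)
(-388908 - 357563)/(p + 108673) = (-388908 - 357563)/(1297631/58 + 108673) = -746471/7600665/58 = -746471*58/7600665 = -43295318/7600665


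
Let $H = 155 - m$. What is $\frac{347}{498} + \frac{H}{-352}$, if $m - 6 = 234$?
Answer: $\frac{82237}{87648} \approx 0.93826$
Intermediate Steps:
$m = 240$ ($m = 6 + 234 = 240$)
$H = -85$ ($H = 155 - 240 = -85$)
$\frac{347}{498} + \frac{H}{-352} = \frac{347}{498} - \frac{85}{-352} = 347 \cdot \frac{1}{498} - - \frac{85}{352} = \frac{347}{498} + \frac{85}{352} = \frac{82237}{87648}$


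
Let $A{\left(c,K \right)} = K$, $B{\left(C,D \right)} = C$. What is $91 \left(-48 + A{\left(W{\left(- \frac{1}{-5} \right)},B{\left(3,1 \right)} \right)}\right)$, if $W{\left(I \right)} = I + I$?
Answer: $-4095$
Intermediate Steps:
$W{\left(I \right)} = 2 I$
$91 \left(-48 + A{\left(W{\left(- \frac{1}{-5} \right)},B{\left(3,1 \right)} \right)}\right) = 91 \left(-48 + 3\right) = 91 \left(-45\right) = -4095$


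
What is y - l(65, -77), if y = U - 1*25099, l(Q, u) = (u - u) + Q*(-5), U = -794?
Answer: -25568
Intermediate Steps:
l(Q, u) = -5*Q (l(Q, u) = 0 - 5*Q = -5*Q)
y = -25893 (y = -794 - 1*25099 = -794 - 25099 = -25893)
y - l(65, -77) = -25893 - (-5)*65 = -25893 - 1*(-325) = -25893 + 325 = -25568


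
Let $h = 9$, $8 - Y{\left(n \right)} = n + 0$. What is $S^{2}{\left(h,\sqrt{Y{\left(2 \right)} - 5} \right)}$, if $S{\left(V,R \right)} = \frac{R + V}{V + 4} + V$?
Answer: $\frac{16129}{169} \approx 95.438$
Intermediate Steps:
$Y{\left(n \right)} = 8 - n$ ($Y{\left(n \right)} = 8 - \left(n + 0\right) = 8 - n$)
$S{\left(V,R \right)} = V + \frac{R + V}{4 + V}$ ($S{\left(V,R \right)} = \frac{R + V}{4 + V} + V = V + \frac{R + V}{4 + V}$)
$S^{2}{\left(h,\sqrt{Y{\left(2 \right)} - 5} \right)} = \left(\frac{\sqrt{\left(8 - 2\right) - 5} + 9^{2} + 5 \cdot 9}{4 + 9}\right)^{2} = \left(\frac{\sqrt{\left(8 - 2\right) - 5} + 81 + 45}{13}\right)^{2} = \left(\frac{\sqrt{6 - 5} + 81 + 45}{13}\right)^{2} = \left(\frac{\sqrt{1} + 81 + 45}{13}\right)^{2} = \left(\frac{1 + 81 + 45}{13}\right)^{2} = \left(\frac{1}{13} \cdot 127\right)^{2} = \left(\frac{127}{13}\right)^{2} = \frac{16129}{169}$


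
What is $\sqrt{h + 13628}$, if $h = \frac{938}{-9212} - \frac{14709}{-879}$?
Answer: $\frac{5 \sqrt{20286580340838}}{192794} \approx 116.81$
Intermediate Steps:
$h = \frac{3206543}{192794}$ ($h = 938 \left(- \frac{1}{9212}\right) - - \frac{4903}{293} = - \frac{67}{658} + \frac{4903}{293} = \frac{3206543}{192794} \approx 16.632$)
$\sqrt{h + 13628} = \sqrt{\frac{3206543}{192794} + 13628} = \sqrt{\frac{2630603175}{192794}} = \frac{5 \sqrt{20286580340838}}{192794}$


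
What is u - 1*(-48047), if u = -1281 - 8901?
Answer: 37865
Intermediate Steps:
u = -10182
u - 1*(-48047) = -10182 - 1*(-48047) = -10182 + 48047 = 37865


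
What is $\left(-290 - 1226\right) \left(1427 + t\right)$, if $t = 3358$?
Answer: $-7254060$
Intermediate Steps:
$\left(-290 - 1226\right) \left(1427 + t\right) = \left(-290 - 1226\right) \left(1427 + 3358\right) = \left(-1516\right) 4785 = -7254060$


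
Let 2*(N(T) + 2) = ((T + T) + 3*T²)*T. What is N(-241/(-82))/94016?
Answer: 49312375/103674827776 ≈ 0.00047564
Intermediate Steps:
N(T) = -2 + T*(2*T + 3*T²)/2 (N(T) = -2 + (((T + T) + 3*T²)*T)/2 = -2 + ((2*T + 3*T²)*T)/2 = -2 + (T*(2*T + 3*T²))/2 = -2 + T*(2*T + 3*T²)/2)
N(-241/(-82))/94016 = (-2 + (-241/(-82))² + 3*(-241/(-82))³/2)/94016 = (-2 + (-241*(-1/82))² + 3*(-241*(-1/82))³/2)*(1/94016) = (-2 + (241/82)² + 3*(241/82)³/2)*(1/94016) = (-2 + 58081/6724 + (3/2)*(13997521/551368))*(1/94016) = (-2 + 58081/6724 + 41992563/1102736)*(1/94016) = (49312375/1102736)*(1/94016) = 49312375/103674827776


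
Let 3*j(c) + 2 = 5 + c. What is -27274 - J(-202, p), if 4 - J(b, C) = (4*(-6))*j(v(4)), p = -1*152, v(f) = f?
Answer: -27334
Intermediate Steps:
p = -152
j(c) = 1 + c/3 (j(c) = -⅔ + (5 + c)/3 = -⅔ + (5/3 + c/3) = 1 + c/3)
J(b, C) = 60 (J(b, C) = 4 - 4*(-6)*(1 + (⅓)*4) = 4 - (-24)*(1 + 4/3) = 4 - (-24)*7/3 = 4 - 1*(-56) = 4 + 56 = 60)
-27274 - J(-202, p) = -27274 - 1*60 = -27274 - 60 = -27334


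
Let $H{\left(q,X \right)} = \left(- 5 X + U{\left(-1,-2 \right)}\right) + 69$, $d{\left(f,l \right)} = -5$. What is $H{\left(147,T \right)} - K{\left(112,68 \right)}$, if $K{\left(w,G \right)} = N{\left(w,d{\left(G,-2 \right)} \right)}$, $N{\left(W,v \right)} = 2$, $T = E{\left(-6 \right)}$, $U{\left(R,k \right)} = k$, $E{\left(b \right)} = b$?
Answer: $95$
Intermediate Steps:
$T = -6$
$K{\left(w,G \right)} = 2$
$H{\left(q,X \right)} = 67 - 5 X$ ($H{\left(q,X \right)} = \left(- 5 X - 2\right) + 69 = \left(-2 - 5 X\right) + 69 = 67 - 5 X$)
$H{\left(147,T \right)} - K{\left(112,68 \right)} = \left(67 - -30\right) - 2 = \left(67 + 30\right) - 2 = 97 - 2 = 95$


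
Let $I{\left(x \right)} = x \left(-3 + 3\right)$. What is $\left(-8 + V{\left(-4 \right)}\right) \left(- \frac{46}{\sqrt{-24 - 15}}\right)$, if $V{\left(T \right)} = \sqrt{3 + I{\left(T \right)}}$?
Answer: $\frac{46 i \sqrt{39} \left(-8 + \sqrt{3}\right)}{39} \approx - 46.169 i$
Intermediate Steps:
$I{\left(x \right)} = 0$ ($I{\left(x \right)} = x 0 = 0$)
$V{\left(T \right)} = \sqrt{3}$ ($V{\left(T \right)} = \sqrt{3 + 0} = \sqrt{3}$)
$\left(-8 + V{\left(-4 \right)}\right) \left(- \frac{46}{\sqrt{-24 - 15}}\right) = \left(-8 + \sqrt{3}\right) \left(- \frac{46}{\sqrt{-24 - 15}}\right) = \left(-8 + \sqrt{3}\right) \left(- \frac{46}{\sqrt{-39}}\right) = \left(-8 + \sqrt{3}\right) \left(- \frac{46}{i \sqrt{39}}\right) = \left(-8 + \sqrt{3}\right) \left(- 46 \left(- \frac{i \sqrt{39}}{39}\right)\right) = \left(-8 + \sqrt{3}\right) \frac{46 i \sqrt{39}}{39} = \frac{46 i \sqrt{39} \left(-8 + \sqrt{3}\right)}{39}$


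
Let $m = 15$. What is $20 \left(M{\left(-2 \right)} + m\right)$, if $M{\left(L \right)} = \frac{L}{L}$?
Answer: $320$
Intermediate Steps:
$M{\left(L \right)} = 1$
$20 \left(M{\left(-2 \right)} + m\right) = 20 \left(1 + 15\right) = 20 \cdot 16 = 320$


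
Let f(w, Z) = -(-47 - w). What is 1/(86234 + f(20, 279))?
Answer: 1/86301 ≈ 1.1587e-5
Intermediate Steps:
f(w, Z) = 47 + w
1/(86234 + f(20, 279)) = 1/(86234 + (47 + 20)) = 1/(86234 + 67) = 1/86301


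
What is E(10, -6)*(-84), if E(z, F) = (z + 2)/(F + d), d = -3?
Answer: 112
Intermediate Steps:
E(z, F) = (2 + z)/(-3 + F) (E(z, F) = (z + 2)/(F - 3) = (2 + z)/(-3 + F))
E(10, -6)*(-84) = ((2 + 10)/(-3 - 6))*(-84) = (12/(-9))*(-84) = -⅑*12*(-84) = -4/3*(-84) = 112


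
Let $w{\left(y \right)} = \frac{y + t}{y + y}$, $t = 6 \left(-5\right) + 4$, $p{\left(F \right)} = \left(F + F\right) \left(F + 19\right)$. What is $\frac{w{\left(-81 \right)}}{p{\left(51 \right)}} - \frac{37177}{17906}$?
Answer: $- \frac{3071426887}{1479393720} \approx -2.0761$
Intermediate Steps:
$p{\left(F \right)} = 2 F \left(19 + F\right)$
$t = -26$ ($t = -30 + 4 = -26$)
$w{\left(y \right)} = \frac{-26 + y}{2 y}$ ($w{\left(y \right)} = \frac{y - 26}{y + y} = \frac{-26 + y}{2 y}$)
$\frac{w{\left(-81 \right)}}{p{\left(51 \right)}} - \frac{37177}{17906} = \frac{\frac{1}{2} \frac{1}{-81} \left(-26 - 81\right)}{2 \cdot 51 \left(19 + 51\right)} - \frac{37177}{17906} = \frac{\frac{1}{2} \left(- \frac{1}{81}\right) \left(-107\right)}{2 \cdot 51 \cdot 70} - \frac{5311}{2558} = \frac{107}{162 \cdot 7140} - \frac{5311}{2558} = \frac{107}{162} \cdot \frac{1}{7140} - \frac{5311}{2558} = \frac{107}{1156680} - \frac{5311}{2558} = - \frac{3071426887}{1479393720}$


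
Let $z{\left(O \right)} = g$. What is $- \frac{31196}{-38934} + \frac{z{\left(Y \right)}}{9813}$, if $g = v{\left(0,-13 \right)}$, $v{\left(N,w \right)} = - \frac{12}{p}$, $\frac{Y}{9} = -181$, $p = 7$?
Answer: $\frac{51009934}{63676557} \approx 0.80108$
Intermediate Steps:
$Y = -1629$ ($Y = 9 \left(-181\right) = -1629$)
$v{\left(N,w \right)} = - \frac{12}{7}$
$g = - \frac{12}{7} \approx -1.7143$
$z{\left(O \right)} = - \frac{12}{7}$
$- \frac{31196}{-38934} + \frac{z{\left(Y \right)}}{9813} = - \frac{31196}{-38934} - \frac{12}{7 \cdot 9813} = \left(-31196\right) \left(- \frac{1}{38934}\right) - \frac{4}{22897} = \frac{15598}{19467} - \frac{4}{22897} = \frac{51009934}{63676557}$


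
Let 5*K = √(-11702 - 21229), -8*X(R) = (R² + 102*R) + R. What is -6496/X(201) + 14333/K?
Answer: 3248/3819 - 71665*I*√3659/10977 ≈ 0.85048 - 394.92*I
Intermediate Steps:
X(R) = -103*R/8 - R²/8 (X(R) = -((R² + 102*R) + R)/8 = -(R² + 103*R)/8 = -103*R/8 - R²/8)
K = 3*I*√3659/5 (K = √(-11702 - 21229)/5 = √(-32931)/5 = (3*I*√3659)/5 = 3*I*√3659/5 ≈ 36.294*I)
-6496/X(201) + 14333/K = -6496*(-8/(201*(103 + 201))) + 14333/((3*I*√3659/5)) = -6496/((-⅛*201*304)) + 14333*(-5*I*√3659/10977) = -6496/(-7638) - 71665*I*√3659/10977 = -6496*(-1/7638) - 71665*I*√3659/10977 = 3248/3819 - 71665*I*√3659/10977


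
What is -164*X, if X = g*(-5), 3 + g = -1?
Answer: -3280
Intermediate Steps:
g = -4 (g = -3 - 1 = -4)
X = 20 (X = -4*(-5) = 20)
-164*X = -164*20 = -3280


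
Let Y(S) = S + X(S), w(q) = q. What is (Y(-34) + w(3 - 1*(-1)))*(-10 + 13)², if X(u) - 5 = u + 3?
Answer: -504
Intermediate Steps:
X(u) = 8 + u (X(u) = 5 + (u + 3) = 5 + (3 + u) = 8 + u)
Y(S) = 8 + 2*S (Y(S) = S + (8 + S) = 8 + 2*S)
(Y(-34) + w(3 - 1*(-1)))*(-10 + 13)² = ((8 + 2*(-34)) + (3 - 1*(-1)))*(-10 + 13)² = ((8 - 68) + (3 + 1))*3² = (-60 + 4)*9 = -56*9 = -504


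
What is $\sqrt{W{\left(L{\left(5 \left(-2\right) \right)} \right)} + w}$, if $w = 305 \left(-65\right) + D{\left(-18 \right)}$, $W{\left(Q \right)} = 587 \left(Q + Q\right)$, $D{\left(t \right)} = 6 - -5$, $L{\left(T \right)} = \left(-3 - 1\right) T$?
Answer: $7 \sqrt{554} \approx 164.76$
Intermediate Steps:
$L{\left(T \right)} = - 4 T$
$D{\left(t \right)} = 11$ ($D{\left(t \right)} = 6 + 5 = 11$)
$W{\left(Q \right)} = 1174 Q$ ($W{\left(Q \right)} = 587 \cdot 2 Q = 1174 Q$)
$w = -19814$ ($w = 305 \left(-65\right) + 11 = -19825 + 11 = -19814$)
$\sqrt{W{\left(L{\left(5 \left(-2\right) \right)} \right)} + w} = \sqrt{1174 \left(- 4 \cdot 5 \left(-2\right)\right) - 19814} = \sqrt{1174 \left(\left(-4\right) \left(-10\right)\right) - 19814} = \sqrt{1174 \cdot 40 - 19814} = \sqrt{46960 - 19814} = \sqrt{27146} = 7 \sqrt{554}$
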